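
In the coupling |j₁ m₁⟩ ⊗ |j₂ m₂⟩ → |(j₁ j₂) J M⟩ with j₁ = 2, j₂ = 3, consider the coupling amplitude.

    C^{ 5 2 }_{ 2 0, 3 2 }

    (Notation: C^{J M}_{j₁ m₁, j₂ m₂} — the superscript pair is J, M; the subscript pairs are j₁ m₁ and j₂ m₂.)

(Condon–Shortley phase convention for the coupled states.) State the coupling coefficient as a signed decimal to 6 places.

j₁+j₂−J=0  J+j₁−j₂=4  J−j₁+j₂=6  j₁+j₂+J+1=11
(j₁±m₁, j₂±m₂, J±M) = (2,2,5,1,7,3)
P² = 69120
sum k=0..0:
  [0] +1/480 = 1/480
S = 1/480
C² = P²·S² = 3/10 ; C = +0.547723

+0.547723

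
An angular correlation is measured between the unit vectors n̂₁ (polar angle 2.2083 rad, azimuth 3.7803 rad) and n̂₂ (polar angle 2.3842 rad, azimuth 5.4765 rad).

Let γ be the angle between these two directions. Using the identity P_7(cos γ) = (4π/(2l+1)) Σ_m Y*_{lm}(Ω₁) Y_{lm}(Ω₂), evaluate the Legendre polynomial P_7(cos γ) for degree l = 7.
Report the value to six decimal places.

-0.102111

Summing Y*_{l m}(θ₁,φ₁)·Y_{l m}(θ₂,φ₂) over m ∈ [−7, 7]; prefactor 4π/(2·7+1) = 0.837758:
  term(m=-7) = 0.00301 + 0.00250j   from Y*(Ω₁)=0.02587 + 0.10506j, Y(Ω₂)=0.02905 - 0.02147j
  term(m=-6) = -0.03130 + 0.02930j   from Y*(Ω₁)=0.23114 + 0.19102j, Y(Ω₂)=-0.01821 + 0.14180j
  term(m=-5) = -0.08566 - 0.11822j   from Y*(Ω₁)=0.44268 + 0.02302j, Y(Ω₂)=-0.20682 - 0.25630j
  term(m=-4) = 0.11768 - 0.06454j   from Y*(Ω₁)=0.24347 - 0.16188j, Y(Ω₂)=0.45738 + 0.03904j
  term(m=-3) = -0.01477 - 0.03740j   from Y*(Ω₁)=-0.04732 + 0.13153j, Y(Ω₂)=-0.21595 + 0.18999j
  term(m=-2) = -0.06051 + 0.01550j   from Y*(Ω₁)=0.10472 + 0.34665j, Y(Ω₂)=-0.00734 + 0.17233j
  term(m=-1) = -0.00054 - 0.00429j   from Y*(Ω₁)=0.00923 + 0.00685j, Y(Ω₂)=-0.26021 - 0.27153j
  term(m=+0) = 0.02228 + 0.00000j   from Y*(Ω₁)=-0.35333 + 0.00000j, Y(Ω₂)=-0.06307 + 0.00000j
  term(m=+1) = -0.00054 + 0.00429j   from Y*(Ω₁)=-0.00923 + 0.00685j, Y(Ω₂)=0.26021 - 0.27153j
  term(m=+2) = -0.06051 - 0.01550j   from Y*(Ω₁)=0.10472 - 0.34665j, Y(Ω₂)=-0.00734 - 0.17233j
  term(m=+3) = -0.01477 + 0.03740j   from Y*(Ω₁)=0.04732 + 0.13153j, Y(Ω₂)=0.21595 + 0.18999j
  term(m=+4) = 0.11768 + 0.06454j   from Y*(Ω₁)=0.24347 + 0.16188j, Y(Ω₂)=0.45738 - 0.03904j
  term(m=+5) = -0.08566 + 0.11822j   from Y*(Ω₁)=-0.44268 + 0.02302j, Y(Ω₂)=0.20682 - 0.25630j
  term(m=+6) = -0.03130 - 0.02930j   from Y*(Ω₁)=0.23114 - 0.19102j, Y(Ω₂)=-0.01821 - 0.14180j
  term(m=+7) = 0.00301 - 0.00250j   from Y*(Ω₁)=-0.02587 + 0.10506j, Y(Ω₂)=-0.02905 - 0.02147j
Total Σ_m = -0.12189 + 0.00000j. Multiply by 0.837758: -0.10211 + 0.00000j. P_7(cos γ) = -0.102111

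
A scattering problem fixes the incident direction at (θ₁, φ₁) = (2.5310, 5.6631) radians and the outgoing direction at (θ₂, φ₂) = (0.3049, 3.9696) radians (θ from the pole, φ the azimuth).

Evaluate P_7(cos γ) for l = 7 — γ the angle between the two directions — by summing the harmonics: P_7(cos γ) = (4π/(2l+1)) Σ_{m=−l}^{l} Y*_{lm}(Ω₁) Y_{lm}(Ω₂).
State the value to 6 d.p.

0.249643

Summing Y*_{l m}(θ₁,φ₁)·Y_{l m}(θ₂,φ₂) over m ∈ [−7, 7]; prefactor 4π/(2·7+1) = 0.837758:
  [-7]  conj(Y_{7,-7})(Ω₁) = -0.00370 + 0.00949j ; Y_{7,-7}(Ω₂) = -0.00010 - 0.00005j ; Δ = 0.00000 - 0.00000j
  [-6]  conj(Y_{7,-6})(Ω₁) = 0.04558 - 0.02979j ; Y_{7,-6}(Ω₂) = 0.00033 + 0.00126j ; Δ = 0.00005 + 0.00005j
  [-5]  conj(Y_{7,-5})(Ω₁) = -0.17551 - 0.00723j ; Y_{7,-5}(Ω₂) = 0.00525 - 0.00814j ; Δ = -0.00098 + 0.00139j
  [-4]  conj(Y_{7,-4})(Ω₁) = 0.29365 + 0.22850j ; Y_{7,-4}(Ω₂) = -0.04946 + 0.00851j ; Δ = -0.01647 - 0.00880j
  [-3]  conj(Y_{7,-3})(Ω₁) = -0.13768 - 0.46229j ; Y_{7,-3}(Ω₂) = 0.14530 + 0.11220j ; Δ = 0.03186 - 0.08262j
  [-2]  conj(Y_{7,-2})(Ω₁) = -0.07656 + 0.22305j ; Y_{7,-2}(Ω₂) = -0.03812 - 0.44625j ; Δ = 0.10246 + 0.02566j
  [-1]  conj(Y_{7,-1})(Ω₁) = -0.22845 + 0.16312j ; Y_{7,-1}(Ω₂) = -0.40446 + 0.44048j ; Δ = 0.02055 - 0.16660j
  [+0]  conj(Y_{7,0})(Ω₁) = 0.33878 + 0.00000j ; Y_{7,0}(Ω₂) = 0.06803 + 0.00000j ; Δ = 0.02305 + 0.00000j
  [+1]  conj(Y_{7,1})(Ω₁) = 0.22845 + 0.16312j ; Y_{7,1}(Ω₂) = 0.40446 + 0.44048j ; Δ = 0.02055 + 0.16660j
  [+2]  conj(Y_{7,2})(Ω₁) = -0.07656 - 0.22305j ; Y_{7,2}(Ω₂) = -0.03812 + 0.44625j ; Δ = 0.10246 - 0.02566j
  [+3]  conj(Y_{7,3})(Ω₁) = 0.13768 - 0.46229j ; Y_{7,3}(Ω₂) = -0.14530 + 0.11220j ; Δ = 0.03186 + 0.08262j
  [+4]  conj(Y_{7,4})(Ω₁) = 0.29365 - 0.22850j ; Y_{7,4}(Ω₂) = -0.04946 - 0.00851j ; Δ = -0.01647 + 0.00880j
  [+5]  conj(Y_{7,5})(Ω₁) = 0.17551 - 0.00723j ; Y_{7,5}(Ω₂) = -0.00525 - 0.00814j ; Δ = -0.00098 - 0.00139j
  [+6]  conj(Y_{7,6})(Ω₁) = 0.04558 + 0.02979j ; Y_{7,6}(Ω₂) = 0.00033 - 0.00126j ; Δ = 0.00005 - 0.00005j
  [+7]  conj(Y_{7,7})(Ω₁) = 0.00370 + 0.00949j ; Y_{7,7}(Ω₂) = 0.00010 - 0.00005j ; Δ = 0.00000 + 0.00000j
Accumulated sum 0.29799 + 0.00000j; after 4π/(2l+1) scaling, 0.24964 + 0.00000j ⇒ P_7 = 0.249643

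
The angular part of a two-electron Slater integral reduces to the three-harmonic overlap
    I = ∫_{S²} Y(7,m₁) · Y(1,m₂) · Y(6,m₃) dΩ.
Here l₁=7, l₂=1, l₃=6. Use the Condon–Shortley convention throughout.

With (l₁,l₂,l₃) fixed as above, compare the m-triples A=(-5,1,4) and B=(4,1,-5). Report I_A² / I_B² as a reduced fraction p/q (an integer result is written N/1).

22/1

Same 7,1,6: normalisation and zero-m 3j drop out of the ratio.
A: Δ: 2! 12! 0! / 15! → 1/1365; sum: t=2:+1/14515200 = 1/14515200; 3j²(7 1 6; -5 1 4) = Δ·Π!·Σ² = 22/455  (sign +1)
B: Δ: 2! 12! 0! / 15! → 1/1365; sum: t=2:+1/79833600 = 1/79833600; 3j²(7 1 6; 4 1 -5) = Δ·Π!·Σ² = 1/455  (sign -1)
I_A²/I_B² = (22/455)/(1/455) = 22/1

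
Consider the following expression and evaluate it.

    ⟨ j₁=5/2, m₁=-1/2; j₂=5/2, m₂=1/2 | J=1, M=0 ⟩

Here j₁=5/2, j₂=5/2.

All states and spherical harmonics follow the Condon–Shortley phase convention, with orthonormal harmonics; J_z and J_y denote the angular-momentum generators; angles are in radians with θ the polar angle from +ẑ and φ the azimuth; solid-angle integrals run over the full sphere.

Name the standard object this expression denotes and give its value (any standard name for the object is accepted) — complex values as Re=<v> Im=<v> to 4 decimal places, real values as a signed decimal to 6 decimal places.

Clebsch–Gordan coefficient, +√(1/70) ≈ +0.119523

This is a Clebsch–Gordan (vector-coupling) coefficient.
j₁+j₂−J=4  J+j₁−j₂=1  J−j₁+j₂=1  j₁+j₂+J+1=7
(j₁±m₁, j₂±m₂, J±M) = (2,3,3,2,1,1)
P² = 72/35
sum k=2..3:
  [2] +1/4 = 1/4
  [3] −1/6 = -1/6
S = 1/12
C² = P²·S² = 1/70 ; C = +0.119523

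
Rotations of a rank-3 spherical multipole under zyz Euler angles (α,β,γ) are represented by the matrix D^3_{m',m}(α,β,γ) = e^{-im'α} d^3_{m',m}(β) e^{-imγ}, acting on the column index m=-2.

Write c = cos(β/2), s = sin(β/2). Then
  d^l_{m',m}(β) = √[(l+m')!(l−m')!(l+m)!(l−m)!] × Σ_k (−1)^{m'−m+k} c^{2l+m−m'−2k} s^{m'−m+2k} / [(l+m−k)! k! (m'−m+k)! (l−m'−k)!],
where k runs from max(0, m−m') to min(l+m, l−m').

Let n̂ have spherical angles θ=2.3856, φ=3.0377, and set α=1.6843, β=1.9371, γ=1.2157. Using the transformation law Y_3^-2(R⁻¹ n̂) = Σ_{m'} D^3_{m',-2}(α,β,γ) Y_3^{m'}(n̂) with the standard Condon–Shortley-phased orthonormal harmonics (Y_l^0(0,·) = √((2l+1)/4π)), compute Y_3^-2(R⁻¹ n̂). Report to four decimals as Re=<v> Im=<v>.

Need the full column D^3_{m',-2} for m'=−3..3 at α=1.6843, β=1.9371, γ=1.2157.
cos(β/2)=0.566495, sin(β/2)=0.824065
d^3_{-3,-2}: single k=1 term ⇒ +0.117765;  D = +0.042551+0.109809i
d^3_{-2,-2}: k∈[0..1] ⇒ +0.033050 -0.349685 = -0.316635;  D = -0.280386+0.147109i
d^3_{-1,-2}: k∈[0..1] ⇒ -0.152034 +0.643432 = +0.491398;  D = -0.276120-0.406485i
d^3_{0,-2}: k∈[0..1] ⇒ +0.383061 -0.810586 = -0.427525;  D = +0.324165-0.278738i
d^3_{1,-2}: k∈[0..1] ⇒ -0.643432 +0.680775 = +0.037343;  D = +0.027397+0.025375i
d^3_{2,-2}: k∈[0..1] ⇒ +0.739960 -0.313162 = +0.426798;  D = +0.252684-0.343958i
d^3_{3,-2}: single k=0 term ⇒ -0.527326;  D = +0.457600+0.262060i
Y_3^{m'}(θ=2.3856,φ=3.0377) and Σ D·Y over m':
  (+0.0426+0.1098i)·(-0.1282-0.0413i)  (-0.2804+0.1471i)·(-0.3424-0.0722i)  (-0.2761-0.4065i)·(-0.3632-0.0379i)  (+0.3242-0.2787i)·(+0.0959+0.0000i)  (+0.0274+0.0254i)·(+0.3632-0.0379i)  (+0.2527-0.3440i)·(-0.3424+0.0722i)  (+0.4576+0.2621i)·(+0.1282-0.0413i)
Y_3^-2(R⁻¹ n̂) = +0.240380+0.244282i

Re=0.2404 Im=0.2443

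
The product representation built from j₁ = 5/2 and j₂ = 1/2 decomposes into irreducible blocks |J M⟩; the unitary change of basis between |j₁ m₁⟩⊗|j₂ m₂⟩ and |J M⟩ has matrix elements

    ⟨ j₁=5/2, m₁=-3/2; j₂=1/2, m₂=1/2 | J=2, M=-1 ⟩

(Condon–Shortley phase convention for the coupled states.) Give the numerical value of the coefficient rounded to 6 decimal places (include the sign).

-0.816497

j₁+j₂−J=1  J+j₁−j₂=4  J−j₁+j₂=0  j₁+j₂+J+1=6
(j₁±m₁, j₂±m₂, J±M) = (1,4,1,0,1,3)
P² = 24
sum k=1..1:
  [1] −1/6 = -1/6
S = -1/6
C² = P²·S² = 2/3 ; C = -0.816497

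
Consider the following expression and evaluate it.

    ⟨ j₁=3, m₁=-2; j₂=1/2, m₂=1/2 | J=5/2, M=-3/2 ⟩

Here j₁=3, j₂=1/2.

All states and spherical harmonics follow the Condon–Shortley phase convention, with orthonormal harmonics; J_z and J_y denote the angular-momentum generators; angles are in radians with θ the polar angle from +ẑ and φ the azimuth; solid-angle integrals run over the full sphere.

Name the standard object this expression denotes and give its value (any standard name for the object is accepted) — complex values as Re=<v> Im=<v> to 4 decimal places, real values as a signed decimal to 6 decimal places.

Clebsch–Gordan coefficient, −√(5/7) ≈ -0.845154

This is a Clebsch–Gordan (vector-coupling) coefficient.
triangle: 1!·5!·0!/7! = 120/5040
(j±m)!: 1!·5!·1!·0!·1!·4! = 2880
prefactor² = (2J+1)·Δ·N² = 2880/7
  k=1: −1/(1!·0!·4!·0!·1!·0!) = -1/24
Σ = -1/24  ⇒  CG² = 2880/7·(-1/24)² = 5/7
CG = −√(5/7) = -0.845154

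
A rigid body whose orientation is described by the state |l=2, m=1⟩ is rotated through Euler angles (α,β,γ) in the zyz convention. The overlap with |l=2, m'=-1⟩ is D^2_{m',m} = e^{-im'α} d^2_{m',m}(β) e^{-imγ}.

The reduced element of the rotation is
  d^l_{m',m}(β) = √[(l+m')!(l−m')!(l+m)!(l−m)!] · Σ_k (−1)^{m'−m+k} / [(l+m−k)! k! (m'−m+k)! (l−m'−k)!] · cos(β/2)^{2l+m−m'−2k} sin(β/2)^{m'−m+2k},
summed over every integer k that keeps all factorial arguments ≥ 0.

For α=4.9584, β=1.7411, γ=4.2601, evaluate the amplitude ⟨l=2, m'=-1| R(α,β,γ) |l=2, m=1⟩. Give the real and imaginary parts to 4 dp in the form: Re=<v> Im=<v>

D^2_{-1,1}(4.9584,1.7411,4.2601) = e^{-i·-1·4.9584}·d^2_{-1,1}(1.7411)·e^{-i·1·4.2601}. Compute d first:
c=cos(1.741100/2)=0.644406, s=sin(1.741100/2)=0.764683; N=√[1·6·6·1]=6.000000
Admissible k: 2..3 (factorial args all ≥0)
  k=2: (−1)^0·6.0000/(2)·0.6444^2·0.7647^2 = +0.728457
  k=3: (−1)^1·6.0000/(6)·0.6444^0·0.7647^4 = -0.341922
d^2_{-1,1}(1.7411) = +0.728457 -0.341922 = +0.386535
Attach z-rotation phases: D = e^{-i(-1)(4.9584)}·(+0.386535)·e^{-i(1)(4.2601)} = +0.296061+0.248510i

Re=0.2961 Im=0.2485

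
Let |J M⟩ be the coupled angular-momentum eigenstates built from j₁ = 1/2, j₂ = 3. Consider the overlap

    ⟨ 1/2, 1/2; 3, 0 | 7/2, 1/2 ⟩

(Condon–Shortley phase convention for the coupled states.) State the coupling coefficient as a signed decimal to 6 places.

+√(4/7) ≈ +0.755929

j₁+j₂−J=0  J+j₁−j₂=1  J−j₁+j₂=6  j₁+j₂+J+1=8
(j₁±m₁, j₂±m₂, J±M) = (1,0,3,3,4,3)
P² = 5184/7
sum k=0..0:
  [0] +1/36 = 1/36
S = 1/36
C² = P²·S² = 4/7 ; C = +0.755929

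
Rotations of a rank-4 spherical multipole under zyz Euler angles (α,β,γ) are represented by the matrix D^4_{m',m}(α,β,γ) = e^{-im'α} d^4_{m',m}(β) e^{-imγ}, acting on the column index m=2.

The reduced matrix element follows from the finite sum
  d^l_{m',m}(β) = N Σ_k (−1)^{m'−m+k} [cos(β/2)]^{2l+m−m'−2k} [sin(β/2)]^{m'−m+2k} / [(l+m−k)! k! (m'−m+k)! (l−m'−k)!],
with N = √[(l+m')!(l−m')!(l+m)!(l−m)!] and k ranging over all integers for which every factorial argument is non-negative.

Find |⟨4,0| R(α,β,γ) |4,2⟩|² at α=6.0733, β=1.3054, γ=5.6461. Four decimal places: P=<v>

P=0.0364

D^4_{0,2}(6.0733,1.3054,5.6461) = e^{-i·0·6.0733}·d^4_{0,2}(1.3054)·e^{-i·2·5.6461}. Compute d first:
Half-angle: c=0.794447, s=0.607334. N=√(24·24·720·2)=910.735966
Admissible k: 2..4 (factorial args all ≥0)
  k=2: (−1)^0·910.7360/(96)·0.7944^6·0.6073^2 = +0.879762
  k=3: (−1)^1·910.7360/(36)·0.7944^4·0.6073^4 = -1.371067
  k=4: (−1)^2·910.7360/(96)·0.7944^2·0.6073^6 = +0.300480
d^4_{0,2}(1.3054) = +0.879762 -1.371067 +0.300480 = -0.190826
|D^4_{0,2}|² = |d^4_{0,2}(β)|² = (-0.190826)² = 0.036415 (the z-rotation phases have unit modulus)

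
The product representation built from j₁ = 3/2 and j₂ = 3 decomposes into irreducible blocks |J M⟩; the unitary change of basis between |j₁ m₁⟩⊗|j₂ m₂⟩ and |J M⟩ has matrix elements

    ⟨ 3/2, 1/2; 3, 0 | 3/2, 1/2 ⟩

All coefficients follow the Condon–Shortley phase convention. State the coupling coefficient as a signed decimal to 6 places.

j₁+j₂−J=3  J+j₁−j₂=0  J−j₁+j₂=3  j₁+j₂+J+1=7
(j₁±m₁, j₂±m₂, J±M) = (2,1,3,3,2,1)
P² = 144/35
sum k=1..1:
  [1] −1/4 = -1/4
S = -1/4
C² = P²·S² = 9/35 ; C = -0.507093

−√(9/35) ≈ -0.507093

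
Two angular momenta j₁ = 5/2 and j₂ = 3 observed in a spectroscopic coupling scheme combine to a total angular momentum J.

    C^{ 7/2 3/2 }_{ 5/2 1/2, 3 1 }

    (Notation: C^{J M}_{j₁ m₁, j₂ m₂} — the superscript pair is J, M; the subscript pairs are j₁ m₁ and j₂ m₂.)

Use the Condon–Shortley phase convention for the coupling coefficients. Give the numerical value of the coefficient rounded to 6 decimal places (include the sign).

-0.487950  (= −√(5/21))

j₁+j₂−J=2  J+j₁−j₂=3  J−j₁+j₂=4  j₁+j₂+J+1=10
(j₁±m₁, j₂±m₂, J±M) = (3,2,4,2,5,2)
P² = 3072/35
sum k=0..2:
  [0] +1/96 = 1/96
  [1] −1/12 = -1/12
  [2] +1/48 = 1/48
S = -5/96
C² = P²·S² = 5/21 ; C = -0.487950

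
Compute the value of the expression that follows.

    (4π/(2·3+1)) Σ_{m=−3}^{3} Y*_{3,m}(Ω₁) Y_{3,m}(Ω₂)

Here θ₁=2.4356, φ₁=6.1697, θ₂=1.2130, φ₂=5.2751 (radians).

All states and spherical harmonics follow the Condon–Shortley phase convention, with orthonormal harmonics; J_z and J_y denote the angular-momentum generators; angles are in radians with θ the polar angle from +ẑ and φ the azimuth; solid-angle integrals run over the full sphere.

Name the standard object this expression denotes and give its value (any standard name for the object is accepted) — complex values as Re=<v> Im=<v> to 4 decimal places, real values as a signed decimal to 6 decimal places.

This sum is the spherical-harmonic addition theorem: it equals the Legendre polynomial P_l(cos γ) of the angle γ between the two directions.
Expand P_3 via completeness: Σ_{m} conj(Y_{3,m}) at Ω₁ times Y_{3,m} at Ω₂ —
  [-3]  conj(Y_{3,-3})(Ω₁) = (0.107401, -0.038047) ; Y_{3,-3}(Ω₂) = (-0.340513, 0.040139) ; Δ = (-0.035044, 0.017266)
  [-2]  conj(Y_{3,-2})(Ω₁) = (-0.318959, 0.073664) ; Y_{3,-2}(Ω₂) = (-0.135276, 0.283381) ; Δ = (0.022273, -0.100352)
  [-1]  conj(Y_{3,-1})(Ω₁) = (0.394855, -0.045004) ; Y_{3,-1}(Ω₂) = (-0.062459, -0.099026) ; Δ = (-0.029119, -0.036290)
  [+0]  conj(Y_{3,0})(Ω₁) = (0.029715, -0.000000) ; Y_{3,0}(Ω₂) = (-0.311927, 0.000000) ; Δ = (-0.009269, 0.000000)
  [+1]  conj(Y_{3,1})(Ω₁) = (-0.394855, -0.045004) ; Y_{3,1}(Ω₂) = (0.062459, -0.099026) ; Δ = (-0.029119, 0.036290)
  [+2]  conj(Y_{3,2})(Ω₁) = (-0.318959, -0.073664) ; Y_{3,2}(Ω₂) = (-0.135276, -0.283381) ; Δ = (0.022273, 0.100352)
  [+3]  conj(Y_{3,3})(Ω₁) = (-0.107401, -0.038047) ; Y_{3,3}(Ω₂) = (0.340513, 0.040139) ; Δ = (-0.035044, -0.017266)
Total Σ_m = (-0.093050, -0.000000). Multiply by 1.795196: (-0.167043, -0.000000). P_3(cos γ) = -0.167043

Legendre polynomial (addition theorem), -0.167043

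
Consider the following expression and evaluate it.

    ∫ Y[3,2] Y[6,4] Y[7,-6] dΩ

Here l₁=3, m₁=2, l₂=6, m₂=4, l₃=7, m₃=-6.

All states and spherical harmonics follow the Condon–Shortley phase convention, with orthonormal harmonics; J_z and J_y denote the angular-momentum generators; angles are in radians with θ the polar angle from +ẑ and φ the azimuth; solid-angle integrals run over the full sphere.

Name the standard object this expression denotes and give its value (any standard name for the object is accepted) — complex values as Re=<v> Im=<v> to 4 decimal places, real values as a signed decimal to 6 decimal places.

Gaunt coefficient, +0.183421

This is a Gaunt coefficient — the integral of a triple product of spherical harmonics over the sphere.
Rules hold: Σm=0, L=16 even, 3≤7≤9.
N = 7·13·15 = 1365
Δ = 2!·4!·10!/17! = 1/2042040
Racah Σ t=0..2: t=0:+1/207360 t=1:−1/57600 t=2:+1/207360 = -1/129600
⇒ 3j(3 6 7; 0 0 0)² = 168/12155, sgn +1
Racah Σ t=0..1: t=0:+1/43545600 t=1:−1/8709120 = -1/10886400
⇒ 3j(3 6 7; 2 4 -6)² = 8/357, sgn +1
4πI² = N·(3j₀)²·(3jₘ)² = 1344/3179
I = +1·√(0.422774/4π) = 0.18342116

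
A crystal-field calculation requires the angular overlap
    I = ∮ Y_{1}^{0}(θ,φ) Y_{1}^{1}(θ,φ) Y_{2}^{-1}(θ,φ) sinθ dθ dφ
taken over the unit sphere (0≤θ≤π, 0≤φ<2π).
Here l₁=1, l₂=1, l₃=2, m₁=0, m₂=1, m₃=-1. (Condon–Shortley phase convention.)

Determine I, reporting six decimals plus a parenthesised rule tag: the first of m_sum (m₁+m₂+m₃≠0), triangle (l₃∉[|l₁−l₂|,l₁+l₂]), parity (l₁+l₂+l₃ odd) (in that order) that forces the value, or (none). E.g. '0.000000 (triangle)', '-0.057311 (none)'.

m-sum 0 ✓  L=4 even ✓  0≤2≤2 ✓
Π(2lᵢ+1) = 3×3×5 = 45
triangle coeff Δ(1,1,2) = 1/30
Σ_t [0,0]: t=0:+1/1 = 1/1
(3j)²=2/15 [(1 1 2; 0 0 0)], sign=+1
Σ_t [0,0]: t=0:+1/2 = 1/2
(3j)²=1/10 [(1 1 2; 0 1 -1)], sign=-1
⇒ 4πI² = 3/5
I = (-1)√(3/5/(4π)) = -0.21850969
No selection rule forces the value: the integral is nonzero (none).

-0.218510 (none)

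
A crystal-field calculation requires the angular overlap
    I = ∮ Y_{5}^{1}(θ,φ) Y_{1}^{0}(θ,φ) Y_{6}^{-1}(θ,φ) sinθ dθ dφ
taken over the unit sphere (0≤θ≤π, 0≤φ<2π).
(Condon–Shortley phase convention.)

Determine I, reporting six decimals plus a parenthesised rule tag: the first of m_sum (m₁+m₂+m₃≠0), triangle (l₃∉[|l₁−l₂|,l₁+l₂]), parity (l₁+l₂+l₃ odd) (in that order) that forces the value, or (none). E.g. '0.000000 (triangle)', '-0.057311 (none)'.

-0.241725 (none)

Rules hold: Σm=0, L=12 even, 4≤6≤6.
N = 11·3·13 = 429
Δ = 0!·10!·2!/13! = 1/858
Racah Σ t=0..0: t=0:+1/14400 = 1/14400
⇒ 3j(5 1 6; 0 0 0)² = 6/143, sgn +1
Racah Σ t=0..0: t=0:+1/17280 = 1/17280
⇒ 3j(5 1 6; 1 0 -1)² = 35/858, sgn -1
4πI² = N·(3j₀)²·(3jₘ)² = 105/143
I = -1·√(0.734266/4π) = -0.24172507
No selection rule forces the value: the integral is nonzero (none).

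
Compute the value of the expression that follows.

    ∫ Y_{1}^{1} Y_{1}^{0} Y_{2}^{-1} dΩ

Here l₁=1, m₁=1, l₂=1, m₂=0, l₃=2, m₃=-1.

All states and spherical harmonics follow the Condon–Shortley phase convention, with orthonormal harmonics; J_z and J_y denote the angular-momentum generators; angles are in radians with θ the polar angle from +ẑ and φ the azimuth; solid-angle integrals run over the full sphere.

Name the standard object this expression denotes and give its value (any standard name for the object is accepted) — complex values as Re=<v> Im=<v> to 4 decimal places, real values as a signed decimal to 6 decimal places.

This is a Gaunt coefficient — the integral of a triple product of spherical harmonics over the sphere.
Checks pass: Σm=0; 4 even; l₃=2∈[0,2].
(2·1+1)(2·1+1)(2·2+1) = 45
Δ: 0! 2! 2! / 5! → 1/30
sum: t=0:+1/1 = 1/1
3j²(1 1 2; 0 0 0) = Δ·Π!·Σ² = 2/15  (sign +1)
sum: t=0:+1/2 = 1/2
3j²(1 1 2; 1 0 -1) = Δ·Π!·Σ² = 1/10  (sign -1)
combine: 4πI² = 45·2/15·1/10 = 3/5
take √, sign -1: I = -0.21850969

Gaunt coefficient, -0.218510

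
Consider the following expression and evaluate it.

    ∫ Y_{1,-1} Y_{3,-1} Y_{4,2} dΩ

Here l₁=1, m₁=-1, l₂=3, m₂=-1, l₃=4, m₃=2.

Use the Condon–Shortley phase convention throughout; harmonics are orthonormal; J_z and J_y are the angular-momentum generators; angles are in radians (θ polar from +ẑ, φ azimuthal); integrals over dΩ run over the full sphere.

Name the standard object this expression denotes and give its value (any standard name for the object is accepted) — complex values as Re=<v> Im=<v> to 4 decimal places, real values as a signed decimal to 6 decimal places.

Gaunt coefficient, +0.238414

This is a Gaunt coefficient — the integral of a triple product of spherical harmonics over the sphere.
Rules hold: Σm=0, L=8 even, 2≤4≤4.
N = 3·7·9 = 189
Δ = 0!·2!·6!/9! = 1/252
Racah Σ t=0..0: t=0:+1/36 = 1/36
⇒ 3j(1 3 4; 0 0 0)² = 4/63, sgn +1
Racah Σ t=0..0: t=0:+1/96 = 1/96
⇒ 3j(1 3 4; -1 -1 2)² = 5/84, sgn +1
4πI² = N·(3j₀)²·(3jₘ)² = 5/7
I = +1·√(0.714286/4π) = 0.23841361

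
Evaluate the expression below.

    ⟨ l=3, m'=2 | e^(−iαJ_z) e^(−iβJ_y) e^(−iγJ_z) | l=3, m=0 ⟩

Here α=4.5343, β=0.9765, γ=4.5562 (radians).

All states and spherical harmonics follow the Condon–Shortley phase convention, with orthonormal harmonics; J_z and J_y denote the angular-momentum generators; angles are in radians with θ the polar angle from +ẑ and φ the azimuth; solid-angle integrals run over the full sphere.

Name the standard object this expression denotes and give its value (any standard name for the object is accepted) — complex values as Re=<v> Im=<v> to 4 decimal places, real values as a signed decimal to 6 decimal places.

Wigner D-matrix element, Re=-0.4933 Im=-0.1835

This is a Wigner D-matrix element — the rotation-matrix element ⟨l m'| R(α,β,γ) |l m⟩ in the angular-momentum basis.
D^3_{2,0}(4.5343,0.9765,4.5562) = e^{-i·2·4.5343}·d^3_{2,0}(0.9765)·e^{-i·0·4.5562}. Compute d first:
Half-angle: c=0.883155, s=0.469081. N=√(120·1·6·6)=65.726707
The bounds max(0,m−m')=0 and min(l+m,l−m')=1 give 2 terms
  k=0: (−1)^2·65.7267/(12)·0.8832^4·0.4691^2 = +0.733170
  k=1: (−1)^3·65.7267/(12)·0.8832^2·0.4691^4 = -0.206836
d^3_{2,0}(0.9765) = +0.733170 -0.206836 = +0.526333
Phases: e^{-i·(2)·4.5343}=-0.937236-0.348695i, e^{-i·(0)·4.5562}=+1.000000+0.000000i ⇒ D=-0.493299-0.183530i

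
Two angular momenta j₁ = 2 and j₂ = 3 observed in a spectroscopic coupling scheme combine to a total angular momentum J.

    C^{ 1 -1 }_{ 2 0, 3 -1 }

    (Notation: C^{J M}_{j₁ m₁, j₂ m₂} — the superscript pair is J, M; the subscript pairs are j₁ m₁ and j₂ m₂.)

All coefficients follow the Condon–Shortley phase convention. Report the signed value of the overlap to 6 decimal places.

√[3·4!0!2!/7! · 2!2!2!4!0!2!] = √(384/35)
  +(−1)^2/∏(2,2,0,0,0,2)! = 1/8  (running 1/8)
⟨..|..⟩ = √(384/35)·(1/8) = +0.414039

+0.414039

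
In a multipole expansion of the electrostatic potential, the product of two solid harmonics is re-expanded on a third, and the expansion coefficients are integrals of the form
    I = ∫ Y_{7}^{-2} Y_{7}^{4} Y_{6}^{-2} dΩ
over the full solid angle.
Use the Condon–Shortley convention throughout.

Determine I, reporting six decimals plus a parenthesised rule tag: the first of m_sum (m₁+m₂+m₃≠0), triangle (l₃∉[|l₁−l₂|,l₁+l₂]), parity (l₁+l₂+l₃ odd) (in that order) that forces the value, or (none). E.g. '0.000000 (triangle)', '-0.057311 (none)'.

Checks pass: Σm=0; 20 even; l₃=6∈[0,14].
(2·7+1)(2·7+1)(2·6+1) = 2925
Δ: 8! 6! 6! / 21! → 1/2444321880
sum: t=1:−1/2612736000 t=2:+1/20736000 t=3:−1/1658880 t=4:+1/746496 t=5:−1/1658880 t=6:+1/20736000 t=7:−1/2612736000 = 1/4354560
3j²(7 7 6; 0 0 0) = Δ·Π!·Σ² = 1000/138567  (sign +1)
sum: t=5:−1/24883200 t=6:+1/6220800 t=7:−1/11612160 t=8:+1/174182400 = 1/24883200
3j²(7 7 6; -2 4 -2) = Δ·Π!·Σ² = 28/4199  (sign +1)
combine: 4πI² = 2925·1000/138567·28/4199 = 2100000/14919047
take √, sign +1: I = 0.10583618
No selection rule forces the value: the integral is nonzero (none).

0.105836 (none)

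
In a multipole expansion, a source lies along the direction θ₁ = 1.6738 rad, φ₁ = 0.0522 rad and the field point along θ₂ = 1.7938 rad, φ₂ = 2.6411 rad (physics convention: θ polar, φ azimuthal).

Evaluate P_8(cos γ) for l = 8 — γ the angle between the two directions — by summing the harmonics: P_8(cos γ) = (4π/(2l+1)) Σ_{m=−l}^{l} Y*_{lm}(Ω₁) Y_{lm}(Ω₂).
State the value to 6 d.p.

Addition theorem: P_8(cos γ) = (4π/17) Σ_m Y*_{lm}(Ω₁) Y_{lm}(Ω₂), m = −8…8:
  [-8]  conj(Y_{8,-8})(Ω₁) = 0.45153 + 0.20034j ; Y_{8,-8}(Ω₂) = -0.27441 - 0.32026j ; Δ = -0.05974 - 0.19958j
  [-7]  conj(Y_{8,-7})(Ω₁) = -0.19076 - 0.07298j ; Y_{8,-7}(Ω₂) = -0.35779 - 0.13543j ; Δ = 0.05837 + 0.05195j
  [-6]  conj(Y_{8,-6})(Ω₁) = -0.29186 - 0.09452j ; Y_{8,-6}(Ω₂) = 0.08542 - 0.01192j ; Δ = -0.02606 - 0.00460j
  [-5]  conj(Y_{8,-5})(Ω₁) = 0.22351 + 0.05970j ; Y_{8,-5}(Ω₂) = 0.28858 - 0.21447j ; Δ = 0.07730 - 0.03071j
  [-4]  conj(Y_{8,-4})(Ω₁) = 0.23728 + 0.05028j ; Y_{8,-4}(Ω₂) = 0.01486 - 0.03230j ; Δ = 0.00515 - 0.00692j
  [-3]  conj(Y_{8,-3})(Ω₁) = -0.23831 - 0.03763j ; Y_{8,-3}(Ω₂) = 0.02261 + 0.32561j ; Δ = 0.00686 - 0.07845j
  [-2]  conj(Y_{8,-2})(Ω₁) = -0.21168 - 0.02218j ; Y_{8,-2}(Ω₂) = 0.04778 + 0.07458j ; Δ = -0.00846 - 0.01685j
  [-1]  conj(Y_{8,-1})(Ω₁) = 0.24445 + 0.01277j ; Y_{8,-1}(Ω₂) = -0.26963 - 0.14747j ; Δ = -0.06403 - 0.03949j
  [+0]  conj(Y_{8,0})(Ω₁) = 0.20390 + 0.00000j ; Y_{8,0}(Ω₂) = -0.10376 + 0.00000j ; Δ = -0.02116 + 0.00000j
  [+1]  conj(Y_{8,1})(Ω₁) = -0.24445 + 0.01277j ; Y_{8,1}(Ω₂) = 0.26963 - 0.14747j ; Δ = -0.06403 + 0.03949j
  [+2]  conj(Y_{8,2})(Ω₁) = -0.21168 + 0.02218j ; Y_{8,2}(Ω₂) = 0.04778 - 0.07458j ; Δ = -0.00846 + 0.01685j
  [+3]  conj(Y_{8,3})(Ω₁) = 0.23831 - 0.03763j ; Y_{8,3}(Ω₂) = -0.02261 + 0.32561j ; Δ = 0.00686 + 0.07845j
  [+4]  conj(Y_{8,4})(Ω₁) = 0.23728 - 0.05028j ; Y_{8,4}(Ω₂) = 0.01486 + 0.03230j ; Δ = 0.00515 + 0.00692j
  [+5]  conj(Y_{8,5})(Ω₁) = -0.22351 + 0.05970j ; Y_{8,5}(Ω₂) = -0.28858 - 0.21447j ; Δ = 0.07730 + 0.03071j
  [+6]  conj(Y_{8,6})(Ω₁) = -0.29186 + 0.09452j ; Y_{8,6}(Ω₂) = 0.08542 + 0.01192j ; Δ = -0.02606 + 0.00460j
  [+7]  conj(Y_{8,7})(Ω₁) = 0.19076 - 0.07298j ; Y_{8,7}(Ω₂) = 0.35779 - 0.13543j ; Δ = 0.05837 - 0.05195j
  [+8]  conj(Y_{8,8})(Ω₁) = 0.45153 - 0.20034j ; Y_{8,8}(Ω₂) = -0.27441 + 0.32026j ; Δ = -0.05974 + 0.19958j
Accumulated sum -0.04236 + 0.00000j; after 4π/(2l+1) scaling, -0.03131 + 0.00000j ⇒ P_8 = -0.031312

-0.031312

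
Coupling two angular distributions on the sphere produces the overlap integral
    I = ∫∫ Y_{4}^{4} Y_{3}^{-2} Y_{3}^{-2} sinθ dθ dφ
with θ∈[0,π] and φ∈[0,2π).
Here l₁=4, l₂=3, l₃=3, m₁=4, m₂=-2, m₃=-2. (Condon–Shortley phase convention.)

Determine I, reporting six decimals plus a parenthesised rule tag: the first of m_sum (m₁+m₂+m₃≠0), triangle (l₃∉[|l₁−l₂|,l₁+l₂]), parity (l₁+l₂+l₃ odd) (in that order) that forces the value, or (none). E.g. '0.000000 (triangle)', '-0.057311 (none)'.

Rules hold: Σm=0, L=10 even, 1≤3≤7.
N = 9·7·7 = 441
Δ = 4!·4!·2!/11! = 1/34650
Racah Σ t=1..3: t=1:−1/72 t=2:+1/16 t=3:−1/72 = 5/144
⇒ 3j(4 3 3; 0 0 0)² = 2/77, sgn -1
Racah Σ t=0..0: t=0:+1/576 = 1/576
⇒ 3j(4 3 3; 4 -2 -2)² = 5/99, sgn -1
4πI² = N·(3j₀)²·(3jₘ)² = 70/121
I = +1·√(0.578512/4π) = 0.21456131
No selection rule forces the value: the integral is nonzero (none).

0.214561 (none)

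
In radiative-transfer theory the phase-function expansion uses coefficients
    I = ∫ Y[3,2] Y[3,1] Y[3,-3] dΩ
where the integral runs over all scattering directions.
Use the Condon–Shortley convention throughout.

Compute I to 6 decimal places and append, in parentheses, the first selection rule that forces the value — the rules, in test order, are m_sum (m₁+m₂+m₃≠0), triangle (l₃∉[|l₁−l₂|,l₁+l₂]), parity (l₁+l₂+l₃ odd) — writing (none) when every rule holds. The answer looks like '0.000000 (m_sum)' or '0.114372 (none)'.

Σlᵢ=9 odd — θ-integrand is odd under cosθ→−cosθ; I=0

0.000000 (parity)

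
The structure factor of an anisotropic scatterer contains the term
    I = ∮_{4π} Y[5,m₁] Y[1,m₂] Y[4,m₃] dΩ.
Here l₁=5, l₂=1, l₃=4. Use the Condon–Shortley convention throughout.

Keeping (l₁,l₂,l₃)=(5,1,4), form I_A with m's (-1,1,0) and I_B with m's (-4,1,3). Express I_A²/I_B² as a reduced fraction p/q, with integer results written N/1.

l's match ⇒ only the (l;m) 3-j factors differ between A and B.
A: triangle coeff Δ(5,1,4) = 1/495; Σ_t [2,2]: t=2:+1/1152 = 1/1152; (3j)²=1/33 [(5 1 4; -1 1 0)], sign=+1
B: triangle coeff Δ(5,1,4) = 1/495; Σ_t [2,2]: t=2:+1/10080 = 1/10080; (3j)²=4/55 [(5 1 4; -4 1 3)], sign=-1
I_A²/I_B² = (1/33)/(4/55) = 5/12

5/12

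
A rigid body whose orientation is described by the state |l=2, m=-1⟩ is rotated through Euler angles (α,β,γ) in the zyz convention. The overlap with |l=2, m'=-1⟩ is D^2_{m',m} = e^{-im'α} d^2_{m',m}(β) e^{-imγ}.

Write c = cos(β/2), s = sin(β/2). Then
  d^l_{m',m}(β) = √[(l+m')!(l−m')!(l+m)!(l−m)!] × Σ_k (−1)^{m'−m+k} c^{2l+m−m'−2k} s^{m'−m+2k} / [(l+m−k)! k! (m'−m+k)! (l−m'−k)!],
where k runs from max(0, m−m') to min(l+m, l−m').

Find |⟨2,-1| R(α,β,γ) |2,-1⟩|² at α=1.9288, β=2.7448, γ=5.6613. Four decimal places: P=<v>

P=0.0122

D^2_{-1,-1}(1.9288,2.7448,5.6613) = e^{-i·-1·1.9288}·d^2_{-1,-1}(2.7448)·e^{-i·-1·5.6613}. Compute d first:
Half-angle: c=0.197097, s=0.980384. N=√(1·6·1·6)=6.000000
Admissible k: 0..1 (factorial args all ≥0)
  k=0: (−1)^0·6.0000/(6)·0.1971^4·0.9804^0 = +0.001509
  k=1: (−1)^1·6.0000/(2)·0.1971^2·0.9804^2 = -0.112015
d^2_{-1,-1}(2.7448) = +0.001509 -0.112015 = -0.110506
|D^2_{-1,-1}|² = |d^2_{-1,-1}(β)|² = (-0.110506)² = 0.012211 (the z-rotation phases have unit modulus)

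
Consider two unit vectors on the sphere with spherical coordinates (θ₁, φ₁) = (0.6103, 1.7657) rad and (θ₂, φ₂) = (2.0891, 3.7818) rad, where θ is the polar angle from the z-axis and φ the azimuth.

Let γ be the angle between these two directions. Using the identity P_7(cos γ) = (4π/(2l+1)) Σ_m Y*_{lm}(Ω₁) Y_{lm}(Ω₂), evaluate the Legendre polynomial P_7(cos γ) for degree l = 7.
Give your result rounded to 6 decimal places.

-0.311725

Expand P_7 via completeness: Σ_{m} conj(Y_{7,m}) at Ω₁ times Y_{7,m} at Ω₂ —
  term(m=-7) = (0.000046, -0.001895)   from Y*(Ω₁)=(0.009939, -0.002082), Y(Ω₂)=(0.042715, -0.181665)
  term(m=-6) = (-0.019292, -0.009794)   from Y*(Ω₁)=(-0.021226, -0.050013), Y(Ω₂)=(0.304671, -0.256440)
  term(m=-5) = (-0.055260, 0.042510)   from Y*(Ω₁)=(-0.145110, 0.098484), Y(Ω₂)=(0.396846, -0.023618)
  term(m=-4) = (0.003063, 0.014342)   from Y*(Ω₁)=(0.264393, 0.261352), Y(Ω₂)=(0.032981, 0.021644)
  term(m=-3) = (-0.155999, -0.037331)   from Y*(Ω₁)=(0.266303, -0.402318), Y(Ω₂)=(-0.113946, -0.312326)
  term(m=-2) = (-0.029451, 0.036406)   from Y*(Ω₁)=(-0.218875, -0.089920), Y(Ω₂)=(0.056660, -0.189608)
  term(m=-1) = (0.031183, 0.065336)   from Y*(Ω₁)=(0.054245, -0.274782), Y(Ω₂)=(-0.207293, 0.154405)
  term(m=+0) = (0.079325, 0.000000)   from Y*(Ω₁)=(-0.339397, -0.000000), Y(Ω₂)=(-0.233725, 0.000000)
  term(m=+1) = (0.031183, -0.065336)   from Y*(Ω₁)=(-0.054245, -0.274782), Y(Ω₂)=(0.207293, 0.154405)
  term(m=+2) = (-0.029451, -0.036406)   from Y*(Ω₁)=(-0.218875, 0.089920), Y(Ω₂)=(0.056660, 0.189608)
  term(m=+3) = (-0.155999, 0.037331)   from Y*(Ω₁)=(-0.266303, -0.402318), Y(Ω₂)=(0.113946, -0.312326)
  term(m=+4) = (0.003063, -0.014342)   from Y*(Ω₁)=(0.264393, -0.261352), Y(Ω₂)=(0.032981, -0.021644)
  term(m=+5) = (-0.055260, -0.042510)   from Y*(Ω₁)=(0.145110, 0.098484), Y(Ω₂)=(-0.396846, -0.023618)
  term(m=+6) = (-0.019292, 0.009794)   from Y*(Ω₁)=(-0.021226, 0.050013), Y(Ω₂)=(0.304671, 0.256440)
  term(m=+7) = (0.000046, 0.001895)   from Y*(Ω₁)=(-0.009939, -0.002082), Y(Ω₂)=(-0.042715, -0.181665)
Total Σ_m = (-0.372094, 0.000000). Multiply by 0.837758: (-0.311725, 0.000000). P_7(cos γ) = -0.311725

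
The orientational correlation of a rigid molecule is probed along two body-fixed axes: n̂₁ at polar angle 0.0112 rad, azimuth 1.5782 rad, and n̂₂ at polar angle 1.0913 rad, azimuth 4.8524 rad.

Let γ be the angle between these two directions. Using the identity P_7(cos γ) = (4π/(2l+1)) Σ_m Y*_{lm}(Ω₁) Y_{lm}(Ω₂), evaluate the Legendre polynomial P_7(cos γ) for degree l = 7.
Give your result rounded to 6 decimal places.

Addition theorem: P_7(cos γ) = (4π/15) Σ_m Y*_{lm}(Ω₁) Y_{lm}(Ω₂), m = −7…7:
  term(m=-7) = (-0.000000, 0.000000)   from Y*(Ω₁)=(0.000000, -0.000000), Y(Ω₂)=(-0.179726, -0.120524)
  term(m=-6) = (0.000000, -0.000000)   from Y*(Ω₁)=(-0.000000, -0.000000), Y(Ω₂)=(-0.280988, 0.313520)
  term(m=-5) = (-0.000000, 0.000000)   from Y*(Ω₁)=(-0.000000, 0.000000), Y(Ω₂)=(0.229612, 0.272574)
  term(m=-4) = (-0.000000, 0.000000)   from Y*(Ω₁)=(0.000000, 0.000000), Y(Ω₂)=(-0.041455, 0.025993)
  term(m=-3) = (0.000004, -0.000002)   from Y*(Ω₁)=(0.000000, -0.000012), Y(Ω₂)=(0.143973, 0.322368)
  term(m=-2) = (-0.000100, 0.000027)   from Y*(Ω₁)=(-0.000941, -0.000014), Y(Ω₂)=(0.105593, -0.030366)
  term(m=-1) = (-0.013994, 0.001867)   from Y*(Ω₁)=(-0.000339, 0.045744), Y(Ω₂)=(0.043071, 0.305611)
  term(m=+0) = (0.164448, 0.000000)   from Y*(Ω₁)=(1.090631, -0.000000), Y(Ω₂)=(0.150782, 0.000000)
  term(m=+1) = (-0.013994, -0.001867)   from Y*(Ω₁)=(0.000339, 0.045744), Y(Ω₂)=(-0.043071, 0.305611)
  term(m=+2) = (-0.000100, -0.000027)   from Y*(Ω₁)=(-0.000941, 0.000014), Y(Ω₂)=(0.105593, 0.030366)
  term(m=+3) = (0.000004, 0.000002)   from Y*(Ω₁)=(-0.000000, -0.000012), Y(Ω₂)=(-0.143973, 0.322368)
  term(m=+4) = (-0.000000, -0.000000)   from Y*(Ω₁)=(0.000000, -0.000000), Y(Ω₂)=(-0.041455, -0.025993)
  term(m=+5) = (-0.000000, -0.000000)   from Y*(Ω₁)=(0.000000, 0.000000), Y(Ω₂)=(-0.229612, 0.272574)
  term(m=+6) = (0.000000, 0.000000)   from Y*(Ω₁)=(-0.000000, 0.000000), Y(Ω₂)=(-0.280988, -0.313520)
  term(m=+7) = (-0.000000, -0.000000)   from Y*(Ω₁)=(-0.000000, -0.000000), Y(Ω₂)=(0.179726, -0.120524)
Σ over m = (0.136267, -0.000000); ×(4π/15) → (0.114159, -0.000000). Real part: 0.114159

0.114159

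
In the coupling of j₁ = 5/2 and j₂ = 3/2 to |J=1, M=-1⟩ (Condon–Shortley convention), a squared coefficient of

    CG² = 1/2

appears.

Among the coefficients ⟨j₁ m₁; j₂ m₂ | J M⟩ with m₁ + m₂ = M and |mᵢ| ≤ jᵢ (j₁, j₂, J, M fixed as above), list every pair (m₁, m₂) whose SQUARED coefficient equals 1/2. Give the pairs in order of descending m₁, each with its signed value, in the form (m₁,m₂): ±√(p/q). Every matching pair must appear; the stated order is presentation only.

(-5/2,3/2): −√(1/2)

Admissible pairs with m₁+m₂ = M = -1: (-5/2,3/2), (-3/2,1/2), (-1/2,-1/2), (1/2,-3/2)
  (m₁,m₂)=(1/2,-3/2): CG² = 1/20, CG = +√(1/20)
  (m₁,m₂)=(-1/2,-1/2): CG² = 3/20, CG = −√(3/20)
  (m₁,m₂)=(-3/2,1/2): CG² = 3/10, CG = +√(3/10)
  (m₁,m₂)=(-5/2,3/2): CG² = 1/2, CG = −√(1/2)   ← matches the target
Pairs with CG² = 1/2: (-5/2,3/2): −√(1/2)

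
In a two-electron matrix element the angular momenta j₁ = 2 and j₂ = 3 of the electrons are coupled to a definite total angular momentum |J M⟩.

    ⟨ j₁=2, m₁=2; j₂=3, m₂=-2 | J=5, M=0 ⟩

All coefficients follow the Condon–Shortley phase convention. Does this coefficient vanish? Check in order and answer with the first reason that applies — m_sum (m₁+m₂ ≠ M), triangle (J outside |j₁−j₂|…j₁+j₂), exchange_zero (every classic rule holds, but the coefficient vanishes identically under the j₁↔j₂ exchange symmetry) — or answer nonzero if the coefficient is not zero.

m-sum: m₁+m₂ = 2+(-2) = 0, M = 0  ✓
triangle: |j₁−j₂| = 1 ≤ J = 5 ≤ j₁+j₂ = 5  ✓
exchange: j₁≠j₂ or m₁≠m₂ — the exchange symmetry imposes no constraint here
value check: CG = +√(1/42) = +0.154303 ≠ 0

nonzero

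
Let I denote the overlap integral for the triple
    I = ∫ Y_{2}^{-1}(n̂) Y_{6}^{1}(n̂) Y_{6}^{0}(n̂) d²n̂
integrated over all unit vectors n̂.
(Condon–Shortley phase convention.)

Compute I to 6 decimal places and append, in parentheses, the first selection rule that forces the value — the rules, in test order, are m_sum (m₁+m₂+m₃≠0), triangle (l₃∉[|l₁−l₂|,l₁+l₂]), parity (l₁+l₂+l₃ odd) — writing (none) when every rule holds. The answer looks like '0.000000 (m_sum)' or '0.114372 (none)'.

Checks pass: Σm=0; 14 even; l₃=6∈[4,8].
(2·2+1)(2·6+1)(2·6+1) = 845
Δ: 2! 2! 10! / 15! → 1/90090
sum: t=0:+1/69120 t=1:−1/14400 t=2:+1/69120 = -7/172800
3j²(2 6 6; 0 0 0) = Δ·Π!·Σ² = 14/715  (sign -1)
sum: t=1:−1/34560 t=2:+1/28800 = 1/172800
3j²(2 6 6; -1 1 0) = Δ·Π!·Σ² = 1/1430  (sign +1)
combine: 4πI² = 845·14/715·1/1430 = 7/605
take √, sign -1: I = -0.03034355
No selection rule forces the value: the integral is nonzero (none).

-0.030344 (none)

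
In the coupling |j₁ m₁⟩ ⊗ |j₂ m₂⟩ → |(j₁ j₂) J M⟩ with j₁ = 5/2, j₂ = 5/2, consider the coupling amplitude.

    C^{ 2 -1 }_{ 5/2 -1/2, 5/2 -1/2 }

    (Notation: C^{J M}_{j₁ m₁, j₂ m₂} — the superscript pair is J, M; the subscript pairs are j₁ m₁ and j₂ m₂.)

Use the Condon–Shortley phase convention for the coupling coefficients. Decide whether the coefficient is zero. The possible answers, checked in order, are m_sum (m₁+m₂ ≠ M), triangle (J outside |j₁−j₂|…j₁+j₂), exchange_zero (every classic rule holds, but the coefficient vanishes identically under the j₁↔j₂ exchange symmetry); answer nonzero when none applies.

m-sum: m₁+m₂ = -1/2+(-1/2) = -1, M = -1  ✓
triangle: |j₁−j₂| = 0 ≤ J = 2 ≤ j₁+j₂ = 5  ✓
exchange: j₁=j₂ and m₁=m₂, and (−1)^(j₁+j₂−J) = (−1)^3 = −1 forces ⟨j₁m₁;j₂m₂|JM⟩ = −⟨j₂m₂;j₁m₁|JM⟩ = −⟨j₁m₁;j₂m₂|JM⟩ ⇒ the coefficient vanishes identically
Racah sum check: Σ_k collapses to 0 ⇒ CG = 0

exchange_zero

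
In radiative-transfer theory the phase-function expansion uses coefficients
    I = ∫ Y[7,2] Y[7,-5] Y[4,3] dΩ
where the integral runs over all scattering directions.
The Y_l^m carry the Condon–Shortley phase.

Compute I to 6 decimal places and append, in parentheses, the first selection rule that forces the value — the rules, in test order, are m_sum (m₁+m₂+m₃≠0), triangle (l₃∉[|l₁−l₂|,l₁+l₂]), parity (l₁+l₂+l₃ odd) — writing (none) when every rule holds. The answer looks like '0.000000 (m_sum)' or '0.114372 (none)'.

Checks pass: Σm=0; 18 even; l₃=4∈[0,14].
(2·7+1)(2·7+1)(2·4+1) = 2025
Δ: 10! 4! 4! / 19! → 1/58198140
sum: t=3:−1/17418240 t=4:+1/622080 t=5:−1/230400 t=6:+1/622080 t=7:−1/17418240 = -1/806400
3j²(7 7 4; 0 0 0) = Δ·Π!·Σ² = 2268/230945  (sign -1)
sum: t=1:−1/52254720 t=2:+1/11612160 = 1/14929920
3j²(7 7 4; 2 -5 3) = Δ·Π!·Σ² = 1225/75582  (sign -1)
combine: 4πI² = 2025·2268/230945·1225/75582 = 62511750/193947611
take √, sign +1: I = 0.16015248
No selection rule forces the value: the integral is nonzero (none).

0.160152 (none)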